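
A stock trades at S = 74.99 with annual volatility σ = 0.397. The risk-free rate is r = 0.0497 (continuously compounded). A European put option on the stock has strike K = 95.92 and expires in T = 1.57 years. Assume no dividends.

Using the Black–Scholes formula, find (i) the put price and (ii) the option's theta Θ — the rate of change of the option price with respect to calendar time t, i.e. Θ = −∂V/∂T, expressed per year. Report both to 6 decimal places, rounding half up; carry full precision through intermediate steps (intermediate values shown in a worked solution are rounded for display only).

price = 23.831682
Θ = -1.540064

σ√T = 0.397·√1.57 = 0.497440
d₁ = (ln(S/K) + (r+σ²/2)T) / (σ√T) = (ln(74.99/95.92) + (0.0497+0.397²/2)·1.57) / 0.497440 = (-0.246160 + 0.201752) / 0.497440 = -0.089273
d₂ = d₁ − σ√T = -0.089273 − 0.497440 = -0.586712
e^{−rT} = e^{−0.0497·1.57} = 0.924938
N(−d₁) = 0.535567,  N(−d₂) = 0.721301
Put price V = K·e^{−rT}·N(−d₂) − S·N(−d₁) = 63.993875 − 40.162194 = 23.831682
φ(d₁) = (1/√(2π))·e^{−d₁²/2} = 0.397356
Θ = −S·φ(d₁)·σ/(2√T) + r·K·e^{−rT}·N(−d₂) = −4.720560 + 3.180496 = -1.540064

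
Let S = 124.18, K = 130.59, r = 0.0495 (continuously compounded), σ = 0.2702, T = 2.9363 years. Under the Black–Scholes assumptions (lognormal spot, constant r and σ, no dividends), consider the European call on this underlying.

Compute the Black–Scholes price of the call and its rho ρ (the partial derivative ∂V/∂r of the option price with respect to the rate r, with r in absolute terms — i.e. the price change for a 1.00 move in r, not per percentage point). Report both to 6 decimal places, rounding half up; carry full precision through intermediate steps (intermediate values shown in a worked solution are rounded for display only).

price = 27.778856
ρ = 162.312798

σ√T = 0.2702·√2.9363 = 0.463005
d₁ = (ln(S/K) + (r+σ²/2)T) / (σ√T) = (ln(124.18/130.59) + (0.0495+0.2702²/2)·2.9363) / 0.463005 = (-0.050331 + 0.252534) / 0.463005 = 0.436719
d₂ = d₁ − σ√T = 0.436719 − 0.463005 = -0.026286
e^{−rT} = e^{−0.0495·2.9363} = 0.864722
N(d₁) = 0.668842,  N(d₂) = 0.489515
Call price V = S·N(d₁) − K·e^{−rT}·N(d₂) = 83.056859 − 55.278002 = 27.778856
ρ = K·T·e^{−rT}·N(d₂) = 162.312798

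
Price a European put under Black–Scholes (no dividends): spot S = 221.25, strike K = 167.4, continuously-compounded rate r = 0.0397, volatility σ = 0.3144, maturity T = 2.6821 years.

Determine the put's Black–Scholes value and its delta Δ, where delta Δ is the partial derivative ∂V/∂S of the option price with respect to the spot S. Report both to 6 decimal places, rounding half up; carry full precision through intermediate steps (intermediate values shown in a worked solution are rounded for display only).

price = 12.122474
Δ = -0.157227

σ√T = 0.3144·√2.6821 = 0.514897
d₁ = (ln(S/K) + (r+σ²/2)T) / (σ√T) = (ln(221.25/167.4) + (0.0397+0.3144²/2)·2.6821) / 0.514897 = (0.278907 + 0.239039) / 0.514897 = 1.005922
d₂ = d₁ − σ√T = 1.005922 − 0.514897 = 0.491025
e^{−rT} = e^{−0.0397·2.6821} = 0.898994
N(−d₁) = 0.157227,  N(−d₂) = 0.311704
Put price V = K·e^{−rT}·N(−d₂) − S·N(−d₁) = 46.908854 − 34.786380 = 12.122474
Δ = −N(−d₁) = -0.157227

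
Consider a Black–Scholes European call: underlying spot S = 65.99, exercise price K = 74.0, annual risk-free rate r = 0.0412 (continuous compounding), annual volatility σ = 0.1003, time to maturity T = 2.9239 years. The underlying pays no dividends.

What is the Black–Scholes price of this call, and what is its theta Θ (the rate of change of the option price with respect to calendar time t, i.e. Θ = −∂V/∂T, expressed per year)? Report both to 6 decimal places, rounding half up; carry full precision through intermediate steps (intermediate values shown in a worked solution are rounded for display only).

price = 4.693179
Θ = -2.062617

σ√T = 0.1003·√2.9239 = 0.171507
d₁ = (ln(S/K) + (r+σ²/2)T) / (σ√T) = (ln(65.99/74.0) + (0.0412+0.1003²/2)·2.9239) / 0.171507 = (-0.114562 + 0.135172) / 0.171507 = 0.120171
d₂ = d₁ − σ√T = 0.120171 − 0.171507 = -0.051336
e^{−rT} = e^{−0.0412·2.9239} = 0.886508
N(d₁) = 0.547826,  N(d₂) = 0.479529
Call price V = S·N(d₁) − K·e^{−rT}·N(d₂) = 36.151043 − 31.457864 = 4.693179
φ(d₁) = (1/√(2π))·e^{−d₁²/2} = 0.396072
Θ = −S·φ(d₁)·σ/(2√T) − r·K·e^{−rT}·N(d₂) = −0.766553 − 1.296064 = -2.062617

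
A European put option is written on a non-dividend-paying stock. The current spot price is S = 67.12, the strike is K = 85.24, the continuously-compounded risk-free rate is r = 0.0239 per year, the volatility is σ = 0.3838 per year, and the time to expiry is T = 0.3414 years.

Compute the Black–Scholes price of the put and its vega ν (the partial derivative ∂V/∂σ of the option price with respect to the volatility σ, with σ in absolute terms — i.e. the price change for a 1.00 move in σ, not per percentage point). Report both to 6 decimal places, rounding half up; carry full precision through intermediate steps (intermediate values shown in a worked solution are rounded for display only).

σ√T = 0.3838·√0.3414 = 0.224252
d₁ = (ln(S/K) + (r+σ²/2)T) / (σ√T) = (ln(67.12/85.24) + (0.0239+0.3838²/2)·0.3414) / 0.224252 = (-0.238989 + 0.033304) / 0.224252 = -0.917203
d₂ = d₁ − σ√T = -0.917203 − 0.224252 = -1.141455
e^{−rT} = e^{−0.0239·0.3414} = 0.991874
N(−d₁) = 0.820482,  N(−d₂) = 0.873160
Put price V = K·e^{−rT}·N(−d₂) − S·N(−d₁) = 73.823310 − 55.070739 = 18.752570
φ(d₁) = (1/√(2π))·e^{−d₁²/2} = 0.261959
ν = S·φ(d₁)·√T = 10.273449

price = 18.752570
ν = 10.273449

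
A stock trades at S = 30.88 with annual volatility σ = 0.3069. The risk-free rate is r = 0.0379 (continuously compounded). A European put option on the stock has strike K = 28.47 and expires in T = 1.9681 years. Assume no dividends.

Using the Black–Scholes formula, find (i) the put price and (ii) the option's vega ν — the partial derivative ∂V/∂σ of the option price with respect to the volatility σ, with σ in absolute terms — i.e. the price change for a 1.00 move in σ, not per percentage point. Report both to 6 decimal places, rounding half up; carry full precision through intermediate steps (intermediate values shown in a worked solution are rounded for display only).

σ√T = 0.3069·√1.9681 = 0.430547
d₁ = (ln(S/K) + (r+σ²/2)T) / (σ√T) = (ln(30.88/28.47) + (0.0379+0.3069²/2)·1.9681) / 0.430547 = (0.081258 + 0.167276) / 0.430547 = 0.577252
d₂ = d₁ − σ√T = 0.577252 − 0.430547 = 0.146705
e^{−rT} = e^{−0.0379·1.9681} = 0.928123
N(−d₁) = 0.281885,  N(−d₂) = 0.441682
Put price V = K·e^{−rT}·N(−d₂) − S·N(−d₁) = 11.670865 − 8.704595 = 2.966270
φ(d₁) = (1/√(2π))·e^{−d₁²/2} = 0.337716
ν = S·φ(d₁)·√T = 14.630296

price = 2.966270
ν = 14.630296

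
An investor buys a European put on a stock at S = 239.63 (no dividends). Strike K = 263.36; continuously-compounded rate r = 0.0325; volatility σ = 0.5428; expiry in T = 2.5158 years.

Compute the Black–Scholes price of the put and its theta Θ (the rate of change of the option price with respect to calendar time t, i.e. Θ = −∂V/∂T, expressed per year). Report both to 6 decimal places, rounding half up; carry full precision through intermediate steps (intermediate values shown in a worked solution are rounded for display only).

price = 81.876292
Θ = -9.703818

σ√T = 0.5428·√2.5158 = 0.860950
d₁ = (ln(S/K) + (r+σ²/2)T) / (σ√T) = (ln(239.63/263.36) + (0.0325+0.5428²/2)·2.5158) / 0.860950 = (-0.094426 + 0.452381) / 0.860950 = 0.415768
d₂ = d₁ − σ√T = 0.415768 − 0.860950 = -0.445182
e^{−rT} = e^{−0.0325·2.5158} = 0.921490
N(−d₁) = 0.338790,  N(−d₂) = 0.671906
Put price V = K·e^{−rT}·N(−d₂) − S·N(−d₁) = 163.060553 − 81.184261 = 81.876292
φ(d₁) = (1/√(2π))·e^{−d₁²/2} = 0.365909
Θ = −S·φ(d₁)·σ/(2√T) + r·K·e^{−rT}·N(−d₂) = −15.003286 + 5.299468 = -9.703818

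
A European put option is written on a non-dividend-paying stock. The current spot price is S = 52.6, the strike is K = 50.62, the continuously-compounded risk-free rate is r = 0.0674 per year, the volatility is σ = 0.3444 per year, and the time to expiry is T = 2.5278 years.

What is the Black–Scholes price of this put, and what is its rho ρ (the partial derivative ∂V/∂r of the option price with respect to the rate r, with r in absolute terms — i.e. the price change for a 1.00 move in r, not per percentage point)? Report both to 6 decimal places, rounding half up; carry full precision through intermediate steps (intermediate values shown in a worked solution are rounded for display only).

price = 6.041040
ρ = -49.339835

σ√T = 0.3444·√2.5278 = 0.547564
d₁ = (ln(S/K) + (r+σ²/2)T) / (σ√T) = (ln(52.6/50.62) + (0.0674+0.3444²/2)·2.5278) / 0.547564 = (0.038369 + 0.320287) / 0.547564 = 0.655003
d₂ = d₁ − σ√T = 0.655003 − 0.547564 = 0.107440
e^{−rT} = e^{−0.0674·2.5278} = 0.843350
N(−d₁) = 0.256233,  N(−d₂) = 0.457220
Put price V = K·e^{−rT}·N(−d₂) − S·N(−d₁) = 19.518884 − 13.477844 = 6.041040
ρ = −K·T·e^{−rT}·N(−d₂) = -49.339835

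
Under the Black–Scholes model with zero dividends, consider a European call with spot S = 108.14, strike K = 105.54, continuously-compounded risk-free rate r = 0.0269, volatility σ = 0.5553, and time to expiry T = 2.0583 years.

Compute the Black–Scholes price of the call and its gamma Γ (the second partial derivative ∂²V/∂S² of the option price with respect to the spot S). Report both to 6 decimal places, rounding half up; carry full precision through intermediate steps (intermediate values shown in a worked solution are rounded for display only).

price = 36.494602
Γ = 0.004090

σ√T = 0.5553·√2.0583 = 0.796677
d₁ = (ln(S/K) + (r+σ²/2)T) / (σ√T) = (ln(108.14/105.54) + (0.0269+0.5553²/2)·2.0583) / 0.796677 = (0.024337 + 0.372715) / 0.796677 = 0.498385
d₂ = d₁ − σ√T = 0.498385 − 0.796677 = -0.298291
e^{−rT} = e^{−0.0269·2.0583} = 0.946137
N(d₁) = 0.690894,  N(d₂) = 0.382740
Call price V = S·N(d₁) − K·e^{−rT}·N(d₂) = 74.713241 − 38.218639 = 36.494602
φ(d₁) = (1/√(2π))·e^{−d₁²/2} = 0.352349
Γ = φ(d₁) / (S·σ·√T) = 0.004090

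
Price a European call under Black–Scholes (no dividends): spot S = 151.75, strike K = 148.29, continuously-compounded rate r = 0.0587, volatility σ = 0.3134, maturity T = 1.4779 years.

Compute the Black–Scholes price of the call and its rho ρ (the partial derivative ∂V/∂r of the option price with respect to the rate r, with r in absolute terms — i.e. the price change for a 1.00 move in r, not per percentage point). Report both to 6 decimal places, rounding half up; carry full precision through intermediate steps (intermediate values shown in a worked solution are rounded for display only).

σ√T = 0.3134·√1.4779 = 0.380997
d₁ = (ln(S/K) + (r+σ²/2)T) / (σ√T) = (ln(151.75/148.29) + (0.0587+0.3134²/2)·1.4779) / 0.380997 = (0.023065 + 0.159332) / 0.380997 = 0.478735
d₂ = d₁ − σ√T = 0.478735 − 0.380997 = 0.097738
e^{−rT} = e^{−0.0587·1.4779} = 0.916904
N(d₁) = 0.683937,  N(d₂) = 0.538930
Call price V = S·N(d₁) − K·e^{−rT}·N(d₂) = 103.787366 − 73.277046 = 30.510320
ρ = K·T·e^{−rT}·N(d₂) = 108.296147

price = 30.510320
ρ = 108.296147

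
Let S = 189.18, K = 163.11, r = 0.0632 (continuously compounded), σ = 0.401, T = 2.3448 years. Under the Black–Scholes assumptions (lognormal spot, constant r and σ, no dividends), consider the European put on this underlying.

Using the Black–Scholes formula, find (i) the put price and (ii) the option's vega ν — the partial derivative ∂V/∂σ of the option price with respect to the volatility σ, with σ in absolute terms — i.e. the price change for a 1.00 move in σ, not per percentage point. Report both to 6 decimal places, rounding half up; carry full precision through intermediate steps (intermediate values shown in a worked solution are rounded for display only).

price = 19.870913
ν = 84.600813

σ√T = 0.401·√2.3448 = 0.614041
d₁ = (ln(S/K) + (r+σ²/2)T) / (σ√T) = (ln(189.18/163.11) + (0.0632+0.401²/2)·2.3448) / 0.614041 = (0.148274 + 0.336714) / 0.614041 = 0.789831
d₂ = d₁ − σ√T = 0.789831 − 0.614041 = 0.175790
e^{−rT} = e^{−0.0632·2.3448} = 0.862266
N(−d₁) = 0.214813,  N(−d₂) = 0.430229
Put price V = K·e^{−rT}·N(−d₂) − S·N(−d₁) = 60.509275 − 40.638362 = 19.870913
φ(d₁) = (1/√(2π))·e^{−d₁²/2} = 0.292043
ν = S·φ(d₁)·√T = 84.600813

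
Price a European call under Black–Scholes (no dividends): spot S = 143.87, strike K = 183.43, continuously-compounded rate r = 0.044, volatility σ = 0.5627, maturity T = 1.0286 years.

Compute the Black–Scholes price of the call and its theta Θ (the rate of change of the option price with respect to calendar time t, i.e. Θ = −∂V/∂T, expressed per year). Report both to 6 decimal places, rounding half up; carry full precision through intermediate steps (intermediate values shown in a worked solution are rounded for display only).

σ√T = 0.5627·√1.0286 = 0.570690
d₁ = (ln(S/K) + (r+σ²/2)T) / (σ√T) = (ln(143.87/183.43) + (0.044+0.5627²/2)·1.0286) / 0.570690 = (-0.242923 + 0.208102) / 0.570690 = -0.061016
d₂ = d₁ − σ√T = -0.061016 − 0.570690 = -0.631706
e^{−rT} = e^{−0.044·1.0286} = 0.955750
N(d₁) = 0.475673,  N(d₂) = 0.263790
Call price V = S·N(d₁) − K·e^{−rT}·N(d₂) = 68.435116 − 46.245826 = 22.189290
φ(d₁) = (1/√(2π))·e^{−d₁²/2} = 0.398200
Θ = −S·φ(d₁)·σ/(2√T) − r·K·e^{−rT}·N(d₂) = −15.892622 − 2.034816 = -17.927438

price = 22.189290
Θ = -17.927438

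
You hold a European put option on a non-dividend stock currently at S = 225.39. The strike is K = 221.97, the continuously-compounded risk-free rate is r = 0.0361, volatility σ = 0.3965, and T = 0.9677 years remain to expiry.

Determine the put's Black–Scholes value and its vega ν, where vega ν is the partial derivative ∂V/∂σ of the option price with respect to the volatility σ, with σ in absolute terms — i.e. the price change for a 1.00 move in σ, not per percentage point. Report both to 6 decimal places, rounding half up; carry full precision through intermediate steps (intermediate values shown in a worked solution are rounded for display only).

price = 28.754830
ν = 83.936298

σ√T = 0.3965·√0.9677 = 0.390044
d₁ = (ln(S/K) + (r+σ²/2)T) / (σ√T) = (ln(225.39/221.97) + (0.0361+0.3965²/2)·0.9677) / 0.390044 = (0.015290 + 0.111001) / 0.390044 = 0.323787
d₂ = d₁ − σ√T = 0.323787 − 0.390044 = -0.066257
e^{−rT} = e^{−0.0361·0.9677} = 0.965669
N(−d₁) = 0.373050,  N(−d₂) = 0.526413
Put price V = K·e^{−rT}·N(−d₂) − S·N(−d₁) = 112.836501 − 84.081672 = 28.754830
φ(d₁) = (1/√(2π))·e^{−d₁²/2} = 0.378569
ν = S·φ(d₁)·√T = 83.936298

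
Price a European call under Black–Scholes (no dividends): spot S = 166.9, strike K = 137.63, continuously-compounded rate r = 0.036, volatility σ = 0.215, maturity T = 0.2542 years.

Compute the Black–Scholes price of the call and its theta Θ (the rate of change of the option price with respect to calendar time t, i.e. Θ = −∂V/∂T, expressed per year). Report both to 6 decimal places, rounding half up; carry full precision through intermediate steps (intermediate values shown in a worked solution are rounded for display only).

σ√T = 0.215·√0.2542 = 0.108399
d₁ = (ln(S/K) + (r+σ²/2)T) / (σ√T) = (ln(166.9/137.63) + (0.036+0.215²/2)·0.2542) / 0.108399 = (0.192826 + 0.015026) / 0.108399 = 1.917470
d₂ = d₁ − σ√T = 1.917470 − 0.108399 = 1.809071
e^{−rT} = e^{−0.036·0.2542} = 0.990891
N(d₁) = 0.972411,  N(d₂) = 0.964780
Call price V = S·N(d₁) − K·e^{−rT}·N(d₂) = 162.295377 − 131.573094 = 30.722282
φ(d₁) = (1/√(2π))·e^{−d₁²/2} = 0.063464
Θ = −S·φ(d₁)·σ/(2√T) − r·K·e^{−rT}·N(d₂) = −2.258414 − 4.736631 = -6.995046

price = 30.722282
Θ = -6.995046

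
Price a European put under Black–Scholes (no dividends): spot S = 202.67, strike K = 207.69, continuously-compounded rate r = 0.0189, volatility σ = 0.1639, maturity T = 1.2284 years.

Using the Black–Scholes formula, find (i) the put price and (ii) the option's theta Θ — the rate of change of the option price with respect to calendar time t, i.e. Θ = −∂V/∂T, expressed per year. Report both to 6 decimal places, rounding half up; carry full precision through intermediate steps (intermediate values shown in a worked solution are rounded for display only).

σ√T = 0.1639·√1.2284 = 0.181656
d₁ = (ln(S/K) + (r+σ²/2)T) / (σ√T) = (ln(202.67/207.69) + (0.0189+0.1639²/2)·1.2284) / 0.181656 = (-0.024468 + 0.039716) / 0.181656 = 0.083942
d₂ = d₁ − σ√T = 0.083942 − 0.181656 = -0.097713
e^{−rT} = e^{−0.0189·1.2284} = 0.977051
N(−d₁) = 0.466551,  N(−d₂) = 0.538920
Put price V = K·e^{−rT}·N(−d₂) − S·N(−d₁) = 109.359619 − 94.555918 = 14.803701
φ(d₁) = (1/√(2π))·e^{−d₁²/2} = 0.397539
Θ = −S·φ(d₁)·σ/(2√T) + r·K·e^{−rT}·N(−d₂) = −5.957287 + 2.066897 = -3.890390

price = 14.803701
Θ = -3.890390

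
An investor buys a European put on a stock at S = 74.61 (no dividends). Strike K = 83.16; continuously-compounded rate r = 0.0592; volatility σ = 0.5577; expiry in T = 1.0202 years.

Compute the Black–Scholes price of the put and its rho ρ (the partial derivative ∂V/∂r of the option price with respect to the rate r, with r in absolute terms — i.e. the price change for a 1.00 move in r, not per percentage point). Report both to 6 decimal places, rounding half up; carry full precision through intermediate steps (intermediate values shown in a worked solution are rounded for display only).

σ√T = 0.5577·√1.0202 = 0.563305
d₁ = (ln(S/K) + (r+σ²/2)T) / (σ√T) = (ln(74.61/83.16) + (0.0592+0.5577²/2)·1.0202) / 0.563305 = (-0.108492 + 0.219052) / 0.563305 = 0.196270
d₂ = d₁ − σ√T = 0.196270 − 0.563305 = -0.367034
e^{−rT} = e^{−0.0592·1.0202} = 0.941392
N(−d₁) = 0.422199,  N(−d₂) = 0.643203
Put price V = K·e^{−rT}·N(−d₂) − S·N(−d₁) = 50.353905 − 31.500290 = 18.853615
ρ = −K·T·e^{−rT}·N(−d₂) = -51.371054

price = 18.853615
ρ = -51.371054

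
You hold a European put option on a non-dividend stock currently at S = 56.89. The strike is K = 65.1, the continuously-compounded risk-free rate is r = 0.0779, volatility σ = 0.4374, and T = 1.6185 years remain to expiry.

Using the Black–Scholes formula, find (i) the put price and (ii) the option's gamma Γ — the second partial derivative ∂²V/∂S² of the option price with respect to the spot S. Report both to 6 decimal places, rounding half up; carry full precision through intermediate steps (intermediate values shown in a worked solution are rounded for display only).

σ√T = 0.4374·√1.6185 = 0.556462
d₁ = (ln(S/K) + (r+σ²/2)T) / (σ√T) = (ln(56.89/65.1) + (0.0779+0.4374²/2)·1.6185) / 0.556462 = (-0.134805 + 0.280906) / 0.556462 = 0.262553
d₂ = d₁ − σ√T = 0.262553 − 0.556462 = -0.293908
e^{−rT} = e^{−0.0779·1.6185} = 0.881543
N(−d₁) = 0.396447,  N(−d₂) = 0.615586
Put price V = K·e^{−rT}·N(−d₂) − S·N(−d₁) = 35.327534 − 22.553892 = 12.773642
φ(d₁) = (1/√(2π))·e^{−d₁²/2} = 0.385426
Γ = φ(d₁) / (S·σ·√T) = 0.012175

price = 12.773642
Γ = 0.012175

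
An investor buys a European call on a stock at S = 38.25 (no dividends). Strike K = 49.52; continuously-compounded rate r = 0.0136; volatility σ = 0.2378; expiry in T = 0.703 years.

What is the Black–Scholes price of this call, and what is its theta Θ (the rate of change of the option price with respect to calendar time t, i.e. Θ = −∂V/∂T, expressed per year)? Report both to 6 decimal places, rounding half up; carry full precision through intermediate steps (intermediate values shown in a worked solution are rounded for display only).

price = 0.437944
Θ = -1.179608

σ√T = 0.2378·√0.703 = 0.199384
d₁ = (ln(S/K) + (r+σ²/2)T) / (σ√T) = (ln(38.25/49.52) + (0.0136+0.2378²/2)·0.703) / 0.199384 = (-0.258233 + 0.029438) / 0.199384 = -1.147513
d₂ = d₁ − σ√T = -1.147513 − 0.199384 = -1.346897
e^{−rT} = e^{−0.0136·0.703} = 0.990485
N(d₁) = 0.125585,  N(d₂) = 0.089007
Call price V = S·N(d₁) − K·e^{−rT}·N(d₂) = 4.803618 − 4.365674 = 0.437944
φ(d₁) = (1/√(2π))·e^{−d₁²/2} = 0.206525
Θ = −S·φ(d₁)·σ/(2√T) − r·K·e^{−rT}·N(d₂) = −1.120235 − 0.059373 = -1.179608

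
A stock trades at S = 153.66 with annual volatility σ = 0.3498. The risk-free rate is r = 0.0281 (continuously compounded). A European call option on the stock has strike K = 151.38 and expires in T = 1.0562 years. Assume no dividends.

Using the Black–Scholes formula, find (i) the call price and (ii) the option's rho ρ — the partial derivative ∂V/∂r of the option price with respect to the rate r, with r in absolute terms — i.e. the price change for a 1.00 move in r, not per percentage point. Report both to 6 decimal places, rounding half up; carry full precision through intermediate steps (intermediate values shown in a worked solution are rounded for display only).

σ√T = 0.3498·√1.0562 = 0.359495
d₁ = (ln(S/K) + (r+σ²/2)T) / (σ√T) = (ln(153.66/151.38) + (0.0281+0.3498²/2)·1.0562) / 0.359495 = (0.014949 + 0.094298) / 0.359495 = 0.303889
d₂ = d₁ − σ√T = 0.303889 − 0.359495 = -0.055606
e^{−rT} = e^{−0.0281·1.0562} = 0.970757
N(d₁) = 0.619394,  N(d₂) = 0.477828
Call price V = S·N(d₁) − K·e^{−rT}·N(d₂) = 95.176065 − 70.218336 = 24.957729
ρ = K·T·e^{−rT}·N(d₂) = 74.164606

price = 24.957729
ρ = 74.164606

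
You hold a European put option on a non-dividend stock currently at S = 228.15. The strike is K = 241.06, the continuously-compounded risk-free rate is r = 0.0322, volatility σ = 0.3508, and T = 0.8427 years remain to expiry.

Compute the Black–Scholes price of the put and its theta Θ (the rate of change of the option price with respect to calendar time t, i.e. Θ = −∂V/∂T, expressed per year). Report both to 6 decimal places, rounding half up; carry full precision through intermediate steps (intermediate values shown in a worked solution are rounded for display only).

σ√T = 0.3508·√0.8427 = 0.322030
d₁ = (ln(S/K) + (r+σ²/2)T) / (σ√T) = (ln(228.15/241.06) + (0.0322+0.3508²/2)·0.8427) / 0.322030 = (-0.055043 + 0.078987) / 0.322030 = 0.074353
d₂ = d₁ − σ√T = 0.074353 − 0.322030 = -0.247677
e^{−rT} = e^{−0.0322·0.8427} = 0.973230
N(−d₁) = 0.470365,  N(−d₂) = 0.597808
Put price V = K·e^{−rT}·N(−d₂) − S·N(−d₁) = 140.249739 − 107.313690 = 32.936049
φ(d₁) = (1/√(2π))·e^{−d₁²/2} = 0.397841
Θ = −S·φ(d₁)·σ/(2√T) + r·K·e^{−rT}·N(−d₂) = −17.342957 + 4.516042 = -12.826916

price = 32.936049
Θ = -12.826916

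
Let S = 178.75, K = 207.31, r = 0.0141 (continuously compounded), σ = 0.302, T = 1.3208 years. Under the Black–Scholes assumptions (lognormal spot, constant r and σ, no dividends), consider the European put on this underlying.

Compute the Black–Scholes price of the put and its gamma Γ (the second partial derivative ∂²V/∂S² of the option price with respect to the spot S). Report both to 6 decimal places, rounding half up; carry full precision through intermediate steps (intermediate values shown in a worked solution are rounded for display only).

price = 40.491491
Γ = 0.006303

σ√T = 0.302·√1.3208 = 0.347077
d₁ = (ln(S/K) + (r+σ²/2)T) / (σ√T) = (ln(178.75/207.31) + (0.0141+0.302²/2)·1.3208) / 0.347077 = (-0.148227 + 0.078854) / 0.347077 = -0.199877
d₂ = d₁ − σ√T = -0.199877 − 0.347077 = -0.546954
e^{−rT} = e^{−0.0141·1.3208} = 0.981549
N(−d₁) = 0.579212,  N(−d₂) = 0.707795
Put price V = K·e^{−rT}·N(−d₂) − S·N(−d₁) = 144.025571 − 103.534080 = 40.491491
φ(d₁) = (1/√(2π))·e^{−d₁²/2} = 0.391052
Γ = φ(d₁) / (S·σ·√T) = 0.006303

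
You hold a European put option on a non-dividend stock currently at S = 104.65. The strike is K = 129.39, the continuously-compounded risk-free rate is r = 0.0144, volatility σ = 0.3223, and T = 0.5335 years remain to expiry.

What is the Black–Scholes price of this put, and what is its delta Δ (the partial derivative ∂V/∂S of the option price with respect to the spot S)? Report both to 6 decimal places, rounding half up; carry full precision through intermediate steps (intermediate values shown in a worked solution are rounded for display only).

σ√T = 0.3223·√0.5335 = 0.235411
d₁ = (ln(S/K) + (r+σ²/2)T) / (σ√T) = (ln(104.65/129.39) + (0.0144+0.3223²/2)·0.5335) / 0.235411 = (-0.212210 + 0.035392) / 0.235411 = -0.751102
d₂ = d₁ − σ√T = -0.751102 − 0.235411 = -0.986513
e^{−rT} = e^{−0.0144·0.5335} = 0.992347
N(−d₁) = 0.773704,  N(−d₂) = 0.838059
Put price V = K·e^{−rT}·N(−d₂) − S·N(−d₁) = 107.606642 − 80.968162 = 26.638481
Δ = −N(−d₁) = -0.773704

price = 26.638481
Δ = -0.773704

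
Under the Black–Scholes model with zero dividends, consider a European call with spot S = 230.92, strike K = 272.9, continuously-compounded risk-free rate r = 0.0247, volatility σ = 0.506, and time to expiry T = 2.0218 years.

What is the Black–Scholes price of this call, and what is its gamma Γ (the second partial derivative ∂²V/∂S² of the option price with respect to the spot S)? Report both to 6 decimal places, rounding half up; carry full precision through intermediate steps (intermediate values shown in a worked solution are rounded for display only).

σ√T = 0.506·√2.0218 = 0.719481
d₁ = (ln(S/K) + (r+σ²/2)T) / (σ√T) = (ln(230.92/272.9) + (0.0247+0.506²/2)·2.0218) / 0.719481 = (-0.167034 + 0.308765) / 0.719481 = 0.196991
d₂ = d₁ − σ√T = 0.196991 − 0.719481 = -0.522491
e^{−rT} = e^{−0.0247·2.0218} = 0.951288
N(d₁) = 0.578083,  N(d₂) = 0.300664
Call price V = S·N(d₁) − K·e^{−rT}·N(d₂) = 133.490832 − 78.054411 = 55.436421
φ(d₁) = (1/√(2π))·e^{−d₁²/2} = 0.391276
Γ = φ(d₁) / (S·σ·√T) = 0.002355

price = 55.436421
Γ = 0.002355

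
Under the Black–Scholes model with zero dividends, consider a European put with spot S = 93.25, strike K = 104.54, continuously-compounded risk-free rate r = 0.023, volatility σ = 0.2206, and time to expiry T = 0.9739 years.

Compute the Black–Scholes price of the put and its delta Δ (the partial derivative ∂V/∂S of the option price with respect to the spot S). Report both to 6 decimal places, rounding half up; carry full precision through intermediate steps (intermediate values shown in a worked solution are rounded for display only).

price = 13.698998
Δ = -0.622944

σ√T = 0.2206·√0.9739 = 0.217702
d₁ = (ln(S/K) + (r+σ²/2)T) / (σ√T) = (ln(93.25/104.54) + (0.023+0.2206²/2)·0.9739) / 0.217702 = (-0.114286 + 0.046097) / 0.217702 = -0.313221
d₂ = d₁ − σ√T = -0.313221 − 0.217702 = -0.530923
e^{−rT} = e^{−0.023·0.9739} = 0.977849
N(−d₁) = 0.622944,  N(−d₂) = 0.702264
Put price V = K·e^{−rT}·N(−d₂) − S·N(−d₁) = 71.788494 − 58.089496 = 13.698998
Δ = −N(−d₁) = -0.622944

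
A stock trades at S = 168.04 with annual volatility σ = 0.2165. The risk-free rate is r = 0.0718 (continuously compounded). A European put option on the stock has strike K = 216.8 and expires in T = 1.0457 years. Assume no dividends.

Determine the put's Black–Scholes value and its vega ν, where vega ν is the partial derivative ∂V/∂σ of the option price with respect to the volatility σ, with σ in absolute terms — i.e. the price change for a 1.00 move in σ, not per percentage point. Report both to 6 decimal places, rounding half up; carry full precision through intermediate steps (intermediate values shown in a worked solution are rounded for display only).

price = 37.853873
ν = 53.620986

σ√T = 0.2165·√1.0457 = 0.221392
d₁ = (ln(S/K) + (r+σ²/2)T) / (σ√T) = (ln(168.04/216.8) + (0.0718+0.2165²/2)·1.0457) / 0.221392 = (-0.254773 + 0.099588) / 0.221392 = -0.700951
d₂ = d₁ − σ√T = -0.700951 − 0.221392 = -0.922343
e^{−rT} = e^{−0.0718·1.0457} = 0.927668
N(−d₁) = 0.758333,  N(−d₂) = 0.821825
Put price V = K·e^{−rT}·N(−d₂) − S·N(−d₁) = 165.284191 − 127.430319 = 37.853873
φ(d₁) = (1/√(2π))·e^{−d₁²/2} = 0.312046
ν = S·φ(d₁)·√T = 53.620986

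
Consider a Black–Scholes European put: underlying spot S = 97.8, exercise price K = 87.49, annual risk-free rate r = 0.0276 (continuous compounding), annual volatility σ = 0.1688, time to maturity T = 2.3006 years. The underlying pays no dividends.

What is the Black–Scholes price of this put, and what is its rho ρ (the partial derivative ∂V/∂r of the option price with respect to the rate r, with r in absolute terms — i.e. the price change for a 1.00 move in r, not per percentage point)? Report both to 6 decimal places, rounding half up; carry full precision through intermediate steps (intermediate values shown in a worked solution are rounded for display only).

σ√T = 0.1688·√2.3006 = 0.256031
d₁ = (ln(S/K) + (r+σ²/2)T) / (σ√T) = (ln(97.8/87.49) + (0.0276+0.1688²/2)·2.3006) / 0.256031 = (0.111400 + 0.096273) / 0.256031 = 0.811122
d₂ = d₁ − σ√T = 0.811122 − 0.256031 = 0.555091
e^{−rT} = e^{−0.0276·2.3006} = 0.938477
N(−d₁) = 0.208648,  N(−d₂) = 0.289416
Put price V = K·e^{−rT}·N(−d₂) − S·N(−d₁) = 23.763210 − 20.405750 = 3.357460
ρ = −K·T·e^{−rT}·N(−d₂) = -54.669640

price = 3.357460
ρ = -54.669640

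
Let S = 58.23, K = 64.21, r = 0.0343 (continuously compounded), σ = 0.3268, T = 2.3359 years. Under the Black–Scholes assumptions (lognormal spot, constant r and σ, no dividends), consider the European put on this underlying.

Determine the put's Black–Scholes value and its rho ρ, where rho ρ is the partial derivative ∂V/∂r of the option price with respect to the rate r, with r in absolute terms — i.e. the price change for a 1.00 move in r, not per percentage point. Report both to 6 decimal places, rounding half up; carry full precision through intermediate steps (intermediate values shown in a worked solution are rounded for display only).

σ√T = 0.3268·√2.3359 = 0.499470
d₁ = (ln(S/K) + (r+σ²/2)T) / (σ√T) = (ln(58.23/64.21) + (0.0343+0.3268²/2)·2.3359) / 0.499470 = (-0.097758 + 0.204856) / 0.499470 = 0.214424
d₂ = d₁ − σ√T = 0.214424 − 0.499470 = -0.285046
e^{−rT} = e^{−0.0343·2.3359} = 0.923004
N(−d₁) = 0.415108,  N(−d₂) = 0.612196
Put price V = K·e^{−rT}·N(−d₂) − S·N(−d₁) = 36.282450 − 24.171760 = 12.110690
ρ = −K·T·e^{−rT}·N(−d₂) = -84.752175

price = 12.110690
ρ = -84.752175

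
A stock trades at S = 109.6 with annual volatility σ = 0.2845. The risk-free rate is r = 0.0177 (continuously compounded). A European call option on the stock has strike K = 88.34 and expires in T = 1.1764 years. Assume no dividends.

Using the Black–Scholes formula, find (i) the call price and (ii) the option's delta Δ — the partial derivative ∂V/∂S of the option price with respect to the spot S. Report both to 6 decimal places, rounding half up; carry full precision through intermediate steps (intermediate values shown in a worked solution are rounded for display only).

σ√T = 0.2845·√1.1764 = 0.308574
d₁ = (ln(S/K) + (r+σ²/2)T) / (σ√T) = (ln(109.6/88.34) + (0.0177+0.2845²/2)·1.1764) / 0.308574 = (0.215644 + 0.068431) / 0.308574 = 0.920607
d₂ = d₁ − σ√T = 0.920607 − 0.308574 = 0.612033
e^{−rT} = e^{−0.0177·1.1764} = 0.979393
N(d₁) = 0.821372,  N(d₂) = 0.729742
Call price V = S·N(d₁) − K·e^{−rT}·N(d₂) = 90.022393 − 63.136967 = 26.885426
Δ = N(d₁) = 0.821372

price = 26.885426
Δ = 0.821372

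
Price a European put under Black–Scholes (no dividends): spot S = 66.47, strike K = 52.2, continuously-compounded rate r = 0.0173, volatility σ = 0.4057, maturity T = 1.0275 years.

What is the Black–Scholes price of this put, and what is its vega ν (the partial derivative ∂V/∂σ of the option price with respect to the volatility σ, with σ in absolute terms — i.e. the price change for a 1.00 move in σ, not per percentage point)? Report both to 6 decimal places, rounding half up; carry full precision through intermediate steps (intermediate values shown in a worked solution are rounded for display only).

σ√T = 0.4057·√1.0275 = 0.411241
d₁ = (ln(S/K) + (r+σ²/2)T) / (σ√T) = (ln(66.47/52.2) + (0.0173+0.4057²/2)·1.0275) / 0.411241 = (0.241668 + 0.102335) / 0.411241 = 0.836502
d₂ = d₁ − σ√T = 0.836502 − 0.411241 = 0.425261
e^{−rT} = e^{−0.0173·1.0275} = 0.982381
N(−d₁) = 0.201436,  N(−d₂) = 0.335323
Put price V = K·e^{−rT}·N(−d₂) − S·N(−d₁) = 17.195475 − 13.389477 = 3.805998
φ(d₁) = (1/√(2π))·e^{−d₁²/2} = 0.281167
ν = S·φ(d₁)·√T = 18.944413

price = 3.805998
ν = 18.944413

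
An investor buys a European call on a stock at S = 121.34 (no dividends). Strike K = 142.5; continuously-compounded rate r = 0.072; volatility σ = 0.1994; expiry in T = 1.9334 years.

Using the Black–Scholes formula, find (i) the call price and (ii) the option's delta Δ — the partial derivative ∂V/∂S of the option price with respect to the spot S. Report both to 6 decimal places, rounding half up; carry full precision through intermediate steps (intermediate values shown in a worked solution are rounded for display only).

price = 12.243742
Δ = 0.524296

σ√T = 0.1994·√1.9334 = 0.277259
d₁ = (ln(S/K) + (r+σ²/2)T) / (σ√T) = (ln(121.34/142.5) + (0.072+0.1994²/2)·1.9334) / 0.277259 = (-0.160745 + 0.177641) / 0.277259 = 0.060938
d₂ = d₁ − σ√T = 0.060938 − 0.277259 = -0.216321
e^{−rT} = e^{−0.072·1.9334} = 0.870050
N(d₁) = 0.524296,  N(d₂) = 0.414369
Call price V = S·N(d₁) − K·e^{−rT}·N(d₂) = 63.618048 − 51.374306 = 12.243742
Δ = N(d₁) = 0.524296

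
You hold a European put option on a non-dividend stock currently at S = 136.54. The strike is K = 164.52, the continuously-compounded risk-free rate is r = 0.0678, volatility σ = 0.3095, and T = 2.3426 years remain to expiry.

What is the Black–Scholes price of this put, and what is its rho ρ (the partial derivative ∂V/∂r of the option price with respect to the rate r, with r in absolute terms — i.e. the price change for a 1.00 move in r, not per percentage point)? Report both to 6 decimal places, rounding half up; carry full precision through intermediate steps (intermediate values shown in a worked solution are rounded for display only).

price = 27.874493
ρ = -202.556061

σ√T = 0.3095·√2.3426 = 0.473707
d₁ = (ln(S/K) + (r+σ²/2)T) / (σ√T) = (ln(136.54/164.52) + (0.0678+0.3095²/2)·2.3426) / 0.473707 = (-0.186415 + 0.271027) / 0.473707 = 0.178619
d₂ = d₁ − σ√T = 0.178619 − 0.473707 = -0.295088
e^{−rT} = e^{−0.0678·2.3426} = 0.853143
N(−d₁) = 0.429119,  N(−d₂) = 0.616037
Put price V = K·e^{−rT}·N(−d₂) − S·N(−d₁) = 86.466345 − 58.591853 = 27.874493
ρ = −K·T·e^{−rT}·N(−d₂) = -202.556061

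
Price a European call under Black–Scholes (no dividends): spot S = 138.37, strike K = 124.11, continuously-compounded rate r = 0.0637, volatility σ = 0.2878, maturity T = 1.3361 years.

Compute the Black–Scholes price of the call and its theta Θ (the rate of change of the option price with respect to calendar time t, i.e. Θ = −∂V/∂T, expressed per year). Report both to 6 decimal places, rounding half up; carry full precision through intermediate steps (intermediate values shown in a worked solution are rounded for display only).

price = 31.578925
Θ = -9.993531

σ√T = 0.2878·√1.3361 = 0.332667
d₁ = (ln(S/K) + (r+σ²/2)T) / (σ√T) = (ln(138.37/124.11) + (0.0637+0.2878²/2)·1.3361) / 0.332667 = (0.108763 + 0.140443) / 0.332667 = 0.749116
d₂ = d₁ − σ√T = 0.749116 − 0.332667 = 0.416448
e^{−rT} = e^{−0.0637·1.3361} = 0.918412
N(d₁) = 0.773106,  N(d₂) = 0.661459
Call price V = S·N(d₁) − K·e^{−rT}·N(d₂) = 106.974711 − 75.395785 = 31.578925
φ(d₁) = (1/√(2π))·e^{−d₁²/2} = 0.301337
Θ = −S·φ(d₁)·σ/(2√T) − r·K·e^{−rT}·N(d₂) = −5.190819 − 4.802712 = -9.993531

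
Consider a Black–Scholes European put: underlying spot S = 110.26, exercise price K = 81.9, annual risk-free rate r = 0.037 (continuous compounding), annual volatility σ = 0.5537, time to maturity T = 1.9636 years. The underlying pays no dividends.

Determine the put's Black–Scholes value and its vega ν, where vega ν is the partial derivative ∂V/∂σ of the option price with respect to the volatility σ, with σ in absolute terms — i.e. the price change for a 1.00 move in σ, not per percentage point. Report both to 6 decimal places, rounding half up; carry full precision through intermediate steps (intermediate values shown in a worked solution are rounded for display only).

σ√T = 0.5537·√1.9636 = 0.775892
d₁ = (ln(S/K) + (r+σ²/2)T) / (σ√T) = (ln(110.26/81.9) + (0.037+0.5537²/2)·1.9636) / 0.775892 = (0.297342 + 0.373657) / 0.775892 = 0.864811
d₂ = d₁ − σ√T = 0.864811 − 0.775892 = 0.088919
e^{−rT} = e^{−0.037·1.9636} = 0.929923
N(−d₁) = 0.193571,  N(−d₂) = 0.464573
Put price V = K·e^{−rT}·N(−d₂) − S·N(−d₁) = 35.382221 − 21.343179 = 14.039042
φ(d₁) = (1/√(2π))·e^{−d₁²/2} = 0.274477
ν = S·φ(d₁)·√T = 42.408284

price = 14.039042
ν = 42.408284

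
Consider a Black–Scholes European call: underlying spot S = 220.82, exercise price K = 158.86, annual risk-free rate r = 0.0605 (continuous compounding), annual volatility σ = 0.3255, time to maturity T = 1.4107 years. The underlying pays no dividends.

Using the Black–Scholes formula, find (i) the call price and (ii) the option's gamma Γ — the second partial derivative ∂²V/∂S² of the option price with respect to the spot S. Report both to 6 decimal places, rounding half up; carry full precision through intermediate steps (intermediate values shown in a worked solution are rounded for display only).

price = 79.920056
Γ = 0.002097

σ√T = 0.3255·√1.4107 = 0.386606
d₁ = (ln(S/K) + (r+σ²/2)T) / (σ√T) = (ln(220.82/158.86) + (0.0605+0.3255²/2)·1.4107) / 0.386606 = (0.329325 + 0.160079) / 0.386606 = 1.265899
d₂ = d₁ − σ√T = 1.265899 − 0.386606 = 0.879293
e^{−rT} = e^{−0.0605·1.4107} = 0.918193
N(d₁) = 0.897225,  N(d₂) = 0.810379
Call price V = S·N(d₁) − K·e^{−rT}·N(d₂) = 198.125317 − 118.205261 = 79.920056
φ(d₁) = (1/√(2π))·e^{−d₁²/2} = 0.179032
Γ = φ(d₁) / (S·σ·√T) = 0.002097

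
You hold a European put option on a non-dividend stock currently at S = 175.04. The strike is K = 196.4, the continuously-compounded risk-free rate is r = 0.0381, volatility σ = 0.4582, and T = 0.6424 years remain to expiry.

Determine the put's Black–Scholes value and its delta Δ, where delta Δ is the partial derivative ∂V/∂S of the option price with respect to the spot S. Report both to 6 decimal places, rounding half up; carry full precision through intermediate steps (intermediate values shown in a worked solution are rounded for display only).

σ√T = 0.4582·√0.6424 = 0.367247
d₁ = (ln(S/K) + (r+σ²/2)T) / (σ√T) = (ln(175.04/196.4) + (0.0381+0.4582²/2)·0.6424) / 0.367247 = (-0.115139 + 0.091910) / 0.367247 = -0.063250
d₂ = d₁ − σ√T = -0.063250 − 0.367247 = -0.430497
e^{−rT} = e^{−0.0381·0.6424} = 0.975822
N(−d₁) = 0.525216,  N(−d₂) = 0.666583
Put price V = K·e^{−rT}·N(−d₂) − S·N(−d₁) = 127.751515 − 91.933865 = 35.817651
Δ = −N(−d₁) = -0.525216

price = 35.817651
Δ = -0.525216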